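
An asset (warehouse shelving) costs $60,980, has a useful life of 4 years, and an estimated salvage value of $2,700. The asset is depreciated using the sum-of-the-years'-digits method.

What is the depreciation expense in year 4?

$5,828

Depreciable base = $60,980 − $2,700 = $58,280.
Sum of the years' digits = 4+3+2+1 = 10.
Year 1: $58,280 × 4/10 = $23,312. Book value $37,668.
Year 2: $58,280 × 3/10 = $17,484. Book value $20,184.
Year 3: $58,280 × 2/10 = $11,656. Book value $8,528.
Year 4: $58,280 × 1/10 = $5,828. Book value $2,700.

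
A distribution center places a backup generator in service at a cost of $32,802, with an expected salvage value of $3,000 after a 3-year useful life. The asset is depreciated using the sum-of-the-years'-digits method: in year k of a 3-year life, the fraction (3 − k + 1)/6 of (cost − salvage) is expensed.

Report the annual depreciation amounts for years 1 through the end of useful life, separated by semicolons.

Depreciable base = $32,802 − $3,000 = $29,802.
Sum of the years' digits = 3+2+1 = 6.
Year 1: $29,802 × 3/6 = $14,901. Book value $17,901.
Year 2: $29,802 × 2/6 = $9,934. Book value $7,967.
Year 3: $29,802 × 1/6 = $4,967. Book value $3,000.

$14,901; $9,934; $4,967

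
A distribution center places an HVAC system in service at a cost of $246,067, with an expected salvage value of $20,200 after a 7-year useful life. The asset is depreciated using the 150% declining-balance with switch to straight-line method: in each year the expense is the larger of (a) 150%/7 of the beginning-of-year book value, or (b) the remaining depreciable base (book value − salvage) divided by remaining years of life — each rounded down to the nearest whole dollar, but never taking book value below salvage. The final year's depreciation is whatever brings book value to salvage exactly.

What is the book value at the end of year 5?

$69,255

Depreciable base = $246,067 − $20,200 = $225,867.
Year 1: DB = ⌊$246,067 × 150%/7⌋ = $52,728; SL = ⌊$225,867/7⌋ = $32,266 → take DB $52,728. Book value $193,339.
Year 2: DB = ⌊$193,339 × 150%/7⌋ = $41,429; SL = ⌊$173,139/6⌋ = $28,856 → take DB $41,429. Book value $151,910.
Year 3: DB = ⌊$151,910 × 150%/7⌋ = $32,552; SL = ⌊$131,710/5⌋ = $26,342 → take DB $32,552. Book value $119,358.
Year 4: DB = ⌊$119,358 × 150%/7⌋ = $25,576; SL = ⌊$99,158/4⌋ = $24,789 → take DB $25,576. Book value $93,782.
Year 5: DB = ⌊$93,782 × 150%/7⌋ = $20,096; SL = ⌊$73,582/3⌋ = $24,527 → take SL $24,527. Book value $69,255.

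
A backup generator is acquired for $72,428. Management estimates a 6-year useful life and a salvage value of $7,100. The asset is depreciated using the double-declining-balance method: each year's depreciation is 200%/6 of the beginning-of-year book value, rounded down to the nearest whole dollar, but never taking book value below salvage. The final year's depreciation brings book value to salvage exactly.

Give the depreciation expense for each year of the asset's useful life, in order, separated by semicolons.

$24,142; $16,095; $10,730; $7,153; $4,769; $2,439

Depreciable base = $72,428 − $7,100 = $65,328.
Year 1: ⌊$72,428 × 200%/6⌋ = $24,142. Book value $48,286.
Year 2: ⌊$48,286 × 200%/6⌋ = $16,095. Book value $32,191.
Year 3: ⌊$32,191 × 200%/6⌋ = $10,730. Book value $21,461.
Year 4: ⌊$21,461 × 200%/6⌋ = $7,153. Book value $14,308.
Year 5: ⌊$14,308 × 200%/6⌋ = $4,769. Book value $9,539.
Year 6 (final): $9,539 − $7,100 = $2,439. Book value $7,100.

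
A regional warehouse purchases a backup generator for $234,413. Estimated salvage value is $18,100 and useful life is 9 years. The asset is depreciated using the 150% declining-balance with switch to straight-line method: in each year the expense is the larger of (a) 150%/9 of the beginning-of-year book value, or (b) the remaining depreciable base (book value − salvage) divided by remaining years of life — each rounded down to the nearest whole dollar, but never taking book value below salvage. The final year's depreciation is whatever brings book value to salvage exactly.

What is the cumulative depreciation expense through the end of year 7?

Depreciable base = $234,413 − $18,100 = $216,313.
Year 1: DB = ⌊$234,413 × 150%/9⌋ = $39,068; SL = ⌊$216,313/9⌋ = $24,034 → take DB $39,068. Book value $195,345.
Year 2: DB = ⌊$195,345 × 150%/9⌋ = $32,557; SL = ⌊$177,245/8⌋ = $22,155 → take DB $32,557. Book value $162,788.
Year 3: DB = ⌊$162,788 × 150%/9⌋ = $27,131; SL = ⌊$144,688/7⌋ = $20,669 → take DB $27,131. Book value $135,657.
Year 4: DB = ⌊$135,657 × 150%/9⌋ = $22,609; SL = ⌊$117,557/6⌋ = $19,592 → take DB $22,609. Book value $113,048.
Year 5: DB = ⌊$113,048 × 150%/9⌋ = $18,841; SL = ⌊$94,948/5⌋ = $18,989 → take SL $18,989. Book value $94,059.
Year 6: DB = ⌊$94,059 × 150%/9⌋ = $15,676; SL = ⌊$75,959/4⌋ = $18,989 → take SL $18,989. Book value $75,070.
Year 7: DB = ⌊$75,070 × 150%/9⌋ = $12,511; SL = ⌊$56,970/3⌋ = $18,990 → take SL $18,990. Book value $56,080.
Accumulated through year 7 = $234,413 − $56,080 = $178,333.

$178,333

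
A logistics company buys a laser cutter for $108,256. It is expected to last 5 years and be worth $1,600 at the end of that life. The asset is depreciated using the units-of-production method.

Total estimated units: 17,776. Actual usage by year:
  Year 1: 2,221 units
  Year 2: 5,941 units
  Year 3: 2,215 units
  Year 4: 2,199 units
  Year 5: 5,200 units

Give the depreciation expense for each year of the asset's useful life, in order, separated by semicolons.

Depreciable base = $108,256 − $1,600 = $106,656.
Rate = $106,656 / 17,776 units = $6 per unit.
Year 1: 2,221 × $6 = $13,326. Book value $94,930.
Year 2: 5,941 × $6 = $35,646. Book value $59,284.
Year 3: 2,215 × $6 = $13,290. Book value $45,994.
Year 4: 2,199 × $6 = $13,194. Book value $32,800.
Year 5: 5,200 × $6 = $31,200. Book value $1,600.

$13,326; $35,646; $13,290; $13,194; $31,200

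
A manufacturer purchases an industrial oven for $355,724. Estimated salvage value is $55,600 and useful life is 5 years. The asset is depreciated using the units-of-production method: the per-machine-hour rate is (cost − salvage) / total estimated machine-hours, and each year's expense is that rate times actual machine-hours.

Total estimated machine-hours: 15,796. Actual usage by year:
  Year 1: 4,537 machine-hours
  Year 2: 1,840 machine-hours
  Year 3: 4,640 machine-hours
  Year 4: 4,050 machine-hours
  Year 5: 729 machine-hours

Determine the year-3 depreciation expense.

$88,160

Depreciable base = $355,724 − $55,600 = $300,124.
Rate = $300,124 / 15,796 machine-hours = $19 per machine-hour.
Year 1: 4,537 × $19 = $86,203. Book value $269,521.
Year 2: 1,840 × $19 = $34,960. Book value $234,561.
Year 3: 4,640 × $19 = $88,160. Book value $146,401.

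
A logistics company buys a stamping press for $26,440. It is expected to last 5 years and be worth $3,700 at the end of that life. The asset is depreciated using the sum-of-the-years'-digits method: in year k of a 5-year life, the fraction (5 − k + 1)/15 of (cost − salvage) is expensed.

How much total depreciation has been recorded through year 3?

Depreciable base = $26,440 − $3,700 = $22,740.
Sum of the years' digits = 5+4+3+2+1 = 15.
Year 1: $22,740 × 5/15 = $7,580. Book value $18,860.
Year 2: $22,740 × 4/15 = $6,064. Book value $12,796.
Year 3: $22,740 × 3/15 = $4,548. Book value $8,248.
Accumulated through year 3 = $26,440 − $8,248 = $18,192.

$18,192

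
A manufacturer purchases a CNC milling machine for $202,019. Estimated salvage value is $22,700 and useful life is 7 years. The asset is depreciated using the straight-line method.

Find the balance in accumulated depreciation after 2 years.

$51,234

Depreciable base = $202,019 − $22,700 = $179,319.
Annual expense = $179,319 / 7 = $25,617.
End of year 1: book value $176,402.
End of year 2: book value $150,785.
Accumulated through year 2 = $202,019 − $150,785 = $51,234.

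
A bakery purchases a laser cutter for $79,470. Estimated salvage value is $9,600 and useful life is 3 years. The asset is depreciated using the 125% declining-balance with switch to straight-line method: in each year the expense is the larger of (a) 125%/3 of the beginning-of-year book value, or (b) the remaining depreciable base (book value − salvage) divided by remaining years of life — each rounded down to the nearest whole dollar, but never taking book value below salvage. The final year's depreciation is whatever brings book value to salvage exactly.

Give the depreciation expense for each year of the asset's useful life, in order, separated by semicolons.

$33,112; $19,315; $17,443

Depreciable base = $79,470 − $9,600 = $69,870.
Year 1: DB = ⌊$79,470 × 125%/3⌋ = $33,112; SL = ⌊$69,870/3⌋ = $23,290 → take DB $33,112. Book value $46,358.
Year 2: DB = ⌊$46,358 × 125%/3⌋ = $19,315; SL = ⌊$36,758/2⌋ = $18,379 → take DB $19,315. Book value $27,043.
Year 3 (final): $27,043 − $9,600 = $17,443. Book value $9,600.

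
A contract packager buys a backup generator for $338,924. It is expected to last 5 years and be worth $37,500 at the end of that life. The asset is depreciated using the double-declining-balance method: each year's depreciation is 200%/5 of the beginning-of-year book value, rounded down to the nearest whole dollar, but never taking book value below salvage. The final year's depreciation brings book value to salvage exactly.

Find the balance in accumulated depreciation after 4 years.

$294,999

Depreciable base = $338,924 − $37,500 = $301,424.
Year 1: ⌊$338,924 × 200%/5⌋ = $135,569. Book value $203,355.
Year 2: ⌊$203,355 × 200%/5⌋ = $81,342. Book value $122,013.
Year 3: ⌊$122,013 × 200%/5⌋ = $48,805. Book value $73,208.
Year 4: ⌊$73,208 × 200%/5⌋ = $29,283. Book value $43,925.
Accumulated through year 4 = $338,924 − $43,925 = $294,999.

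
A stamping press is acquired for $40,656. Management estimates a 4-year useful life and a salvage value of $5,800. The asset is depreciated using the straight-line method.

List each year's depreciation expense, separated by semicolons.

$8,714; $8,714; $8,714; $8,714

Depreciable base = $40,656 − $5,800 = $34,856.
Annual expense = $34,856 / 4 = $8,714.
End of year 1: book value $31,942.
End of year 2: book value $23,228.
End of year 3: book value $14,514.
End of year 4: book value $5,800.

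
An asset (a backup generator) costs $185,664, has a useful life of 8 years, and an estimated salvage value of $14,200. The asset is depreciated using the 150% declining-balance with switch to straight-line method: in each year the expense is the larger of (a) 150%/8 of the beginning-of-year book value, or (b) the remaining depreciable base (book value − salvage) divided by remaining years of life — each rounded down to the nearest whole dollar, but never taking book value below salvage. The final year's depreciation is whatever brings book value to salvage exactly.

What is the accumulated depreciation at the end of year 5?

Depreciable base = $185,664 − $14,200 = $171,464.
Year 1: DB = ⌊$185,664 × 150%/8⌋ = $34,812; SL = ⌊$171,464/8⌋ = $21,433 → take DB $34,812. Book value $150,852.
Year 2: DB = ⌊$150,852 × 150%/8⌋ = $28,284; SL = ⌊$136,652/7⌋ = $19,521 → take DB $28,284. Book value $122,568.
Year 3: DB = ⌊$122,568 × 150%/8⌋ = $22,981; SL = ⌊$108,368/6⌋ = $18,061 → take DB $22,981. Book value $99,587.
Year 4: DB = ⌊$99,587 × 150%/8⌋ = $18,672; SL = ⌊$85,387/5⌋ = $17,077 → take DB $18,672. Book value $80,915.
Year 5: DB = ⌊$80,915 × 150%/8⌋ = $15,171; SL = ⌊$66,715/4⌋ = $16,678 → take SL $16,678. Book value $64,237.
Accumulated through year 5 = $185,664 − $64,237 = $121,427.

$121,427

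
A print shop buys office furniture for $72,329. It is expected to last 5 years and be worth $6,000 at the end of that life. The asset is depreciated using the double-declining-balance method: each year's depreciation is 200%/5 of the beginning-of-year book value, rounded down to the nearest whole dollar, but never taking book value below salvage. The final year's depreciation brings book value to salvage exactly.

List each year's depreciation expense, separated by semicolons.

Depreciable base = $72,329 − $6,000 = $66,329.
Year 1: ⌊$72,329 × 200%/5⌋ = $28,931. Book value $43,398.
Year 2: ⌊$43,398 × 200%/5⌋ = $17,359. Book value $26,039.
Year 3: ⌊$26,039 × 200%/5⌋ = $10,415. Book value $15,624.
Year 4: ⌊$15,624 × 200%/5⌋ = $6,249. Book value $9,375.
Year 5 (final): $9,375 − $6,000 = $3,375. Book value $6,000.

$28,931; $17,359; $10,415; $6,249; $3,375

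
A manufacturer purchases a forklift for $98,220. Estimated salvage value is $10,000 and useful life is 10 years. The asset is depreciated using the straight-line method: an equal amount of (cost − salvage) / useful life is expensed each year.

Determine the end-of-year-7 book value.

$36,466

Depreciable base = $98,220 − $10,000 = $88,220.
Annual expense = $88,220 / 10 = $8,822.
End of year 1: book value $89,398.
End of year 2: book value $80,576.
End of year 3: book value $71,754.
End of year 4: book value $62,932.
End of year 5: book value $54,110.
End of year 6: book value $45,288.
End of year 7: book value $36,466.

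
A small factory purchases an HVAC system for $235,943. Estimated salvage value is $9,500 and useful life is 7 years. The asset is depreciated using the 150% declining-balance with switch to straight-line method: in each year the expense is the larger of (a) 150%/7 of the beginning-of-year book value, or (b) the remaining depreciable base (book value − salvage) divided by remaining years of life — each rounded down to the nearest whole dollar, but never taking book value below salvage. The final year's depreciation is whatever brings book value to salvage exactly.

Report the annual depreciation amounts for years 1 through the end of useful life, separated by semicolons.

Depreciable base = $235,943 − $9,500 = $226,443.
Year 1: DB = ⌊$235,943 × 150%/7⌋ = $50,559; SL = ⌊$226,443/7⌋ = $32,349 → take DB $50,559. Book value $185,384.
Year 2: DB = ⌊$185,384 × 150%/7⌋ = $39,725; SL = ⌊$175,884/6⌋ = $29,314 → take DB $39,725. Book value $145,659.
Year 3: DB = ⌊$145,659 × 150%/7⌋ = $31,212; SL = ⌊$136,159/5⌋ = $27,231 → take DB $31,212. Book value $114,447.
Year 4: DB = ⌊$114,447 × 150%/7⌋ = $24,524; SL = ⌊$104,947/4⌋ = $26,236 → take SL $26,236. Book value $88,211.
Year 5: DB = ⌊$88,211 × 150%/7⌋ = $18,902; SL = ⌊$78,711/3⌋ = $26,237 → take SL $26,237. Book value $61,974.
Year 6: DB = ⌊$61,974 × 150%/7⌋ = $13,280; SL = ⌊$52,474/2⌋ = $26,237 → take SL $26,237. Book value $35,737.
Year 7 (final): $35,737 − $9,500 = $26,237. Book value $9,500.

$50,559; $39,725; $31,212; $26,236; $26,237; $26,237; $26,237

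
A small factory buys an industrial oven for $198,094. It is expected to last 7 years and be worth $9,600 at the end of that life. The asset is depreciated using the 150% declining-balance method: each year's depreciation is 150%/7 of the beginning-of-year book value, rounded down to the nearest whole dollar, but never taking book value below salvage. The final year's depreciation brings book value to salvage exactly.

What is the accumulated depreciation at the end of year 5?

Depreciable base = $198,094 − $9,600 = $188,494.
Year 1: ⌊$198,094 × 150%/7⌋ = $42,448. Book value $155,646.
Year 2: ⌊$155,646 × 150%/7⌋ = $33,352. Book value $122,294.
Year 3: ⌊$122,294 × 150%/7⌋ = $26,205. Book value $96,089.
Year 4: ⌊$96,089 × 150%/7⌋ = $20,590. Book value $75,499.
Year 5: ⌊$75,499 × 150%/7⌋ = $16,178. Book value $59,321.
Accumulated through year 5 = $198,094 − $59,321 = $138,773.

$138,773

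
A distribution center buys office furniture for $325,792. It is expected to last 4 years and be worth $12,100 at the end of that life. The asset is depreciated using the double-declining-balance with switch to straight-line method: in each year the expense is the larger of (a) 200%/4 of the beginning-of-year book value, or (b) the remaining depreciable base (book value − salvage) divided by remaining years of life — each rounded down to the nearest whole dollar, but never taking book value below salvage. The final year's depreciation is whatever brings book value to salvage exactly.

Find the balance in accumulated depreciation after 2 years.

$244,344

Depreciable base = $325,792 − $12,100 = $313,692.
Year 1: DB = ⌊$325,792 × 200%/4⌋ = $162,896; SL = ⌊$313,692/4⌋ = $78,423 → take DB $162,896. Book value $162,896.
Year 2: DB = ⌊$162,896 × 200%/4⌋ = $81,448; SL = ⌊$150,796/3⌋ = $50,265 → take DB $81,448. Book value $81,448.
Accumulated through year 2 = $325,792 − $81,448 = $244,344.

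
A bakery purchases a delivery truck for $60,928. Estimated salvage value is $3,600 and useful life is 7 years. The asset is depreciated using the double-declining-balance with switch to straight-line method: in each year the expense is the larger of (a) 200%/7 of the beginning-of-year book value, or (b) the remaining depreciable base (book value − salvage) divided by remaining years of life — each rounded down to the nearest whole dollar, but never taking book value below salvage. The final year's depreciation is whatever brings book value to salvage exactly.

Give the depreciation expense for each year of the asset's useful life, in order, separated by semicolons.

$17,408; $12,434; $8,881; $6,344; $4,531; $3,865; $3,865

Depreciable base = $60,928 − $3,600 = $57,328.
Year 1: DB = ⌊$60,928 × 200%/7⌋ = $17,408; SL = ⌊$57,328/7⌋ = $8,189 → take DB $17,408. Book value $43,520.
Year 2: DB = ⌊$43,520 × 200%/7⌋ = $12,434; SL = ⌊$39,920/6⌋ = $6,653 → take DB $12,434. Book value $31,086.
Year 3: DB = ⌊$31,086 × 200%/7⌋ = $8,881; SL = ⌊$27,486/5⌋ = $5,497 → take DB $8,881. Book value $22,205.
Year 4: DB = ⌊$22,205 × 200%/7⌋ = $6,344; SL = ⌊$18,605/4⌋ = $4,651 → take DB $6,344. Book value $15,861.
Year 5: DB = ⌊$15,861 × 200%/7⌋ = $4,531; SL = ⌊$12,261/3⌋ = $4,087 → take DB $4,531. Book value $11,330.
Year 6: DB = ⌊$11,330 × 200%/7⌋ = $3,237; SL = ⌊$7,730/2⌋ = $3,865 → take SL $3,865. Book value $7,465.
Year 7 (final): $7,465 − $3,600 = $3,865. Book value $3,600.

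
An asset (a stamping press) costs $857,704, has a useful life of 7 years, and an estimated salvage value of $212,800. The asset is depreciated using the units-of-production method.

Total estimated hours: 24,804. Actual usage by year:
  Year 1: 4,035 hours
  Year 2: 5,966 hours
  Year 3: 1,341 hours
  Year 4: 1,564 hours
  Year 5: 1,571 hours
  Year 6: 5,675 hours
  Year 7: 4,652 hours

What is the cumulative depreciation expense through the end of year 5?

Depreciable base = $857,704 − $212,800 = $644,904.
Rate = $644,904 / 24,804 hours = $26 per hour.
Year 1: 4,035 × $26 = $104,910. Book value $752,794.
Year 2: 5,966 × $26 = $155,116. Book value $597,678.
Year 3: 1,341 × $26 = $34,866. Book value $562,812.
Year 4: 1,564 × $26 = $40,664. Book value $522,148.
Year 5: 1,571 × $26 = $40,846. Book value $481,302.
Accumulated through year 5 = $857,704 − $481,302 = $376,402.

$376,402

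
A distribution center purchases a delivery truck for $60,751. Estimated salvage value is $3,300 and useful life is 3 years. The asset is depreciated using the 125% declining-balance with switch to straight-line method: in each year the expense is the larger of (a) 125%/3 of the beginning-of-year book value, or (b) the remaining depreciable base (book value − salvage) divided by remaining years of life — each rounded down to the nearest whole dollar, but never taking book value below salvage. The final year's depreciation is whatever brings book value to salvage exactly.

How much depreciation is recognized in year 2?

$16,069

Depreciable base = $60,751 − $3,300 = $57,451.
Year 1: DB = ⌊$60,751 × 125%/3⌋ = $25,312; SL = ⌊$57,451/3⌋ = $19,150 → take DB $25,312. Book value $35,439.
Year 2: DB = ⌊$35,439 × 125%/3⌋ = $14,766; SL = ⌊$32,139/2⌋ = $16,069 → take SL $16,069. Book value $19,370.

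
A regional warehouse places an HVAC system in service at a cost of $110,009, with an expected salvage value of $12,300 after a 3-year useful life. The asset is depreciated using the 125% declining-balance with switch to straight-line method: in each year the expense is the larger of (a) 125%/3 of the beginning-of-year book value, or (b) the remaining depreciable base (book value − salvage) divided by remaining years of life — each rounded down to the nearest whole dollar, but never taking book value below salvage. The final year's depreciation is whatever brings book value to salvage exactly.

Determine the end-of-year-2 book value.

$37,434

Depreciable base = $110,009 − $12,300 = $97,709.
Year 1: DB = ⌊$110,009 × 125%/3⌋ = $45,837; SL = ⌊$97,709/3⌋ = $32,569 → take DB $45,837. Book value $64,172.
Year 2: DB = ⌊$64,172 × 125%/3⌋ = $26,738; SL = ⌊$51,872/2⌋ = $25,936 → take DB $26,738. Book value $37,434.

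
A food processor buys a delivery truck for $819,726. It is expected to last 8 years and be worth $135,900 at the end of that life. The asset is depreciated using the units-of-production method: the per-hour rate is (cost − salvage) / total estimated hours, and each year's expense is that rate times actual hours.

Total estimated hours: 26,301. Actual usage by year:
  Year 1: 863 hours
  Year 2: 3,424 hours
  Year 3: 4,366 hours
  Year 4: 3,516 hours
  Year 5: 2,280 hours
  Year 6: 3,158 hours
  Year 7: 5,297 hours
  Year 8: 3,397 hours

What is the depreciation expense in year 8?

$88,322

Depreciable base = $819,726 − $135,900 = $683,826.
Rate = $683,826 / 26,301 hours = $26 per hour.
Year 1: 863 × $26 = $22,438. Book value $797,288.
Year 2: 3,424 × $26 = $89,024. Book value $708,264.
Year 3: 4,366 × $26 = $113,516. Book value $594,748.
Year 4: 3,516 × $26 = $91,416. Book value $503,332.
Year 5: 2,280 × $26 = $59,280. Book value $444,052.
Year 6: 3,158 × $26 = $82,108. Book value $361,944.
Year 7: 5,297 × $26 = $137,722. Book value $224,222.
Year 8: 3,397 × $26 = $88,322. Book value $135,900.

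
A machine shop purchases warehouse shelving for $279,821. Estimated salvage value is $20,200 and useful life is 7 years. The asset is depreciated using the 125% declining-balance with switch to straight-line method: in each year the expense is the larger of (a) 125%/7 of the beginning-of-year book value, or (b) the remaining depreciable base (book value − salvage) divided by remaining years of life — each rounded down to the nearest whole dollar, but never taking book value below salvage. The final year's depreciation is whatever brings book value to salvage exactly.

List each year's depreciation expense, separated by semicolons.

Depreciable base = $279,821 − $20,200 = $259,621.
Year 1: DB = ⌊$279,821 × 125%/7⌋ = $49,968; SL = ⌊$259,621/7⌋ = $37,088 → take DB $49,968. Book value $229,853.
Year 2: DB = ⌊$229,853 × 125%/7⌋ = $41,045; SL = ⌊$209,653/6⌋ = $34,942 → take DB $41,045. Book value $188,808.
Year 3: DB = ⌊$188,808 × 125%/7⌋ = $33,715; SL = ⌊$168,608/5⌋ = $33,721 → take SL $33,721. Book value $155,087.
Year 4: DB = ⌊$155,087 × 125%/7⌋ = $27,694; SL = ⌊$134,887/4⌋ = $33,721 → take SL $33,721. Book value $121,366.
Year 5: DB = ⌊$121,366 × 125%/7⌋ = $21,672; SL = ⌊$101,166/3⌋ = $33,722 → take SL $33,722. Book value $87,644.
Year 6: DB = ⌊$87,644 × 125%/7⌋ = $15,650; SL = ⌊$67,444/2⌋ = $33,722 → take SL $33,722. Book value $53,922.
Year 7 (final): $53,922 − $20,200 = $33,722. Book value $20,200.

$49,968; $41,045; $33,721; $33,721; $33,722; $33,722; $33,722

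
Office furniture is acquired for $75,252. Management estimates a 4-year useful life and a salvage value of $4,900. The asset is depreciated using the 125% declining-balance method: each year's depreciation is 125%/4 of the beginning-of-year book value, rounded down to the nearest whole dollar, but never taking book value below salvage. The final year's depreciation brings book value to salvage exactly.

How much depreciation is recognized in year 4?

Depreciable base = $75,252 − $4,900 = $70,352.
Year 1: ⌊$75,252 × 125%/4⌋ = $23,516. Book value $51,736.
Year 2: ⌊$51,736 × 125%/4⌋ = $16,167. Book value $35,569.
Year 3: ⌊$35,569 × 125%/4⌋ = $11,115. Book value $24,454.
Year 4 (final): $24,454 − $4,900 = $19,554. Book value $4,900.

$19,554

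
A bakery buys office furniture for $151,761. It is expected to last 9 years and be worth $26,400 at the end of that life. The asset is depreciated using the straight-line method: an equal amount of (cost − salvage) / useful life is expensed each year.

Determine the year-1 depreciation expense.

Depreciable base = $151,761 − $26,400 = $125,361.
Annual expense = $125,361 / 9 = $13,929.

$13,929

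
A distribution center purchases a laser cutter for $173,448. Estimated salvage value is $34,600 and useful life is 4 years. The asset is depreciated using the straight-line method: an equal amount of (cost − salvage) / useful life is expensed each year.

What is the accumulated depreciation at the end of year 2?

Depreciable base = $173,448 − $34,600 = $138,848.
Annual expense = $138,848 / 4 = $34,712.
End of year 1: book value $138,736.
End of year 2: book value $104,024.
Accumulated through year 2 = $173,448 − $104,024 = $69,424.

$69,424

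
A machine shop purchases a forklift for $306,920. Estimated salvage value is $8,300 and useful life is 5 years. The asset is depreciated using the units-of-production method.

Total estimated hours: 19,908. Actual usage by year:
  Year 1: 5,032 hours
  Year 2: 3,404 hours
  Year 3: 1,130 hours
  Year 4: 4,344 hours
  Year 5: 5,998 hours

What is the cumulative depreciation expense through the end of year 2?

$126,540

Depreciable base = $306,920 − $8,300 = $298,620.
Rate = $298,620 / 19,908 hours = $15 per hour.
Year 1: 5,032 × $15 = $75,480. Book value $231,440.
Year 2: 3,404 × $15 = $51,060. Book value $180,380.
Accumulated through year 2 = $306,920 − $180,380 = $126,540.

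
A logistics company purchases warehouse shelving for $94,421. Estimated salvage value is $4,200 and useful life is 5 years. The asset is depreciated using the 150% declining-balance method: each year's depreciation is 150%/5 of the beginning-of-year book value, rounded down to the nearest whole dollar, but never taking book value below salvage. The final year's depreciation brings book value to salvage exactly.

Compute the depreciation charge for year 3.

Depreciable base = $94,421 − $4,200 = $90,221.
Year 1: ⌊$94,421 × 150%/5⌋ = $28,326. Book value $66,095.
Year 2: ⌊$66,095 × 150%/5⌋ = $19,828. Book value $46,267.
Year 3: ⌊$46,267 × 150%/5⌋ = $13,880. Book value $32,387.

$13,880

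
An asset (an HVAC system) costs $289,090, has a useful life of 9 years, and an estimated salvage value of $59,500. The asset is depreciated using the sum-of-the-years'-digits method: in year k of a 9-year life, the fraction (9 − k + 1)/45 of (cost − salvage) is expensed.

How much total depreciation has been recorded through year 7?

$214,284

Depreciable base = $289,090 − $59,500 = $229,590.
Sum of the years' digits = 9+8+7+6+5+4+3+2+1 = 45.
Year 1: $229,590 × 9/45 = $45,918. Book value $243,172.
Year 2: $229,590 × 8/45 = $40,816. Book value $202,356.
Year 3: $229,590 × 7/45 = $35,714. Book value $166,642.
Year 4: $229,590 × 6/45 = $30,612. Book value $136,030.
Year 5: $229,590 × 5/45 = $25,510. Book value $110,520.
Year 6: $229,590 × 4/45 = $20,408. Book value $90,112.
Year 7: $229,590 × 3/45 = $15,306. Book value $74,806.
Accumulated through year 7 = $289,090 − $74,806 = $214,284.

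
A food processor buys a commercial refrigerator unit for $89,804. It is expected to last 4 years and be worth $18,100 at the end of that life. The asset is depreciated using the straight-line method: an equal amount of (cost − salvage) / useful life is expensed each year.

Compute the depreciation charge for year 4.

$17,926

Depreciable base = $89,804 − $18,100 = $71,704.
Annual expense = $71,704 / 4 = $17,926.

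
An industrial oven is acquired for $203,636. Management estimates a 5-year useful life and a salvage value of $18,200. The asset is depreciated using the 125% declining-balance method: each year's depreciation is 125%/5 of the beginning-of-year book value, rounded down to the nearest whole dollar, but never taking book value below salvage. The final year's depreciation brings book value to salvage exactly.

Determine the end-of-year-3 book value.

$85,910

Depreciable base = $203,636 − $18,200 = $185,436.
Year 1: ⌊$203,636 × 125%/5⌋ = $50,909. Book value $152,727.
Year 2: ⌊$152,727 × 125%/5⌋ = $38,181. Book value $114,546.
Year 3: ⌊$114,546 × 125%/5⌋ = $28,636. Book value $85,910.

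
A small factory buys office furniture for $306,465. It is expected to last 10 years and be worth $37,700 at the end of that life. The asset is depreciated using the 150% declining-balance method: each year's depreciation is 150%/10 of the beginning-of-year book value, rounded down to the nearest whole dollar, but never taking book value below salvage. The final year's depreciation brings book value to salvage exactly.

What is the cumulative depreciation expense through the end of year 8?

Depreciable base = $306,465 − $37,700 = $268,765.
Year 1: ⌊$306,465 × 150%/10⌋ = $45,969. Book value $260,496.
Year 2: ⌊$260,496 × 150%/10⌋ = $39,074. Book value $221,422.
Year 3: ⌊$221,422 × 150%/10⌋ = $33,213. Book value $188,209.
Year 4: ⌊$188,209 × 150%/10⌋ = $28,231. Book value $159,978.
Year 5: ⌊$159,978 × 150%/10⌋ = $23,996. Book value $135,982.
Year 6: ⌊$135,982 × 150%/10⌋ = $20,397. Book value $115,585.
Year 7: ⌊$115,585 × 150%/10⌋ = $17,337. Book value $98,248.
Year 8: ⌊$98,248 × 150%/10⌋ = $14,737. Book value $83,511.
Accumulated through year 8 = $306,465 − $83,511 = $222,954.

$222,954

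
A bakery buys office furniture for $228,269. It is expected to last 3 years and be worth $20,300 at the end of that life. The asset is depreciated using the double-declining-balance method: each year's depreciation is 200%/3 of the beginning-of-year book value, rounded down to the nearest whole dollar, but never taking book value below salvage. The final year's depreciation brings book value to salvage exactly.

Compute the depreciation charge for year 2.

Depreciable base = $228,269 − $20,300 = $207,969.
Year 1: ⌊$228,269 × 200%/3⌋ = $152,179. Book value $76,090.
Year 2: ⌊$76,090 × 200%/3⌋ = $50,726. Book value $25,364.

$50,726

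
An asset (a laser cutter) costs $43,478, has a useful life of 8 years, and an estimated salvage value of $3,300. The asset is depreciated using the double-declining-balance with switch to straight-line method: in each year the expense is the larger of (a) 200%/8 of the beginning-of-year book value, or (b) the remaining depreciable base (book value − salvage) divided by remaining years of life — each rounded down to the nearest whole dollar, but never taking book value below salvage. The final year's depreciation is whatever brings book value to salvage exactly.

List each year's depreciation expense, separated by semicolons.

$10,869; $8,152; $6,114; $4,585; $3,439; $2,579; $2,220; $2,220

Depreciable base = $43,478 − $3,300 = $40,178.
Year 1: DB = ⌊$43,478 × 200%/8⌋ = $10,869; SL = ⌊$40,178/8⌋ = $5,022 → take DB $10,869. Book value $32,609.
Year 2: DB = ⌊$32,609 × 200%/8⌋ = $8,152; SL = ⌊$29,309/7⌋ = $4,187 → take DB $8,152. Book value $24,457.
Year 3: DB = ⌊$24,457 × 200%/8⌋ = $6,114; SL = ⌊$21,157/6⌋ = $3,526 → take DB $6,114. Book value $18,343.
Year 4: DB = ⌊$18,343 × 200%/8⌋ = $4,585; SL = ⌊$15,043/5⌋ = $3,008 → take DB $4,585. Book value $13,758.
Year 5: DB = ⌊$13,758 × 200%/8⌋ = $3,439; SL = ⌊$10,458/4⌋ = $2,614 → take DB $3,439. Book value $10,319.
Year 6: DB = ⌊$10,319 × 200%/8⌋ = $2,579; SL = ⌊$7,019/3⌋ = $2,339 → take DB $2,579. Book value $7,740.
Year 7: DB = ⌊$7,740 × 200%/8⌋ = $1,935; SL = ⌊$4,440/2⌋ = $2,220 → take SL $2,220. Book value $5,520.
Year 8 (final): $5,520 − $3,300 = $2,220. Book value $3,300.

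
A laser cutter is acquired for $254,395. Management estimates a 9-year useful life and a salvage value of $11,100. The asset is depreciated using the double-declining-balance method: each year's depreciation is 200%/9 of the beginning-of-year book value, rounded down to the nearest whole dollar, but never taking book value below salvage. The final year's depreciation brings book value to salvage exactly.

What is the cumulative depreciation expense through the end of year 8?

Depreciable base = $254,395 − $11,100 = $243,295.
Year 1: ⌊$254,395 × 200%/9⌋ = $56,532. Book value $197,863.
Year 2: ⌊$197,863 × 200%/9⌋ = $43,969. Book value $153,894.
Year 3: ⌊$153,894 × 200%/9⌋ = $34,198. Book value $119,696.
Year 4: ⌊$119,696 × 200%/9⌋ = $26,599. Book value $93,097.
Year 5: ⌊$93,097 × 200%/9⌋ = $20,688. Book value $72,409.
Year 6: ⌊$72,409 × 200%/9⌋ = $16,090. Book value $56,319.
Year 7: ⌊$56,319 × 200%/9⌋ = $12,515. Book value $43,804.
Year 8: ⌊$43,804 × 200%/9⌋ = $9,734. Book value $34,070.
Accumulated through year 8 = $254,395 − $34,070 = $220,325.

$220,325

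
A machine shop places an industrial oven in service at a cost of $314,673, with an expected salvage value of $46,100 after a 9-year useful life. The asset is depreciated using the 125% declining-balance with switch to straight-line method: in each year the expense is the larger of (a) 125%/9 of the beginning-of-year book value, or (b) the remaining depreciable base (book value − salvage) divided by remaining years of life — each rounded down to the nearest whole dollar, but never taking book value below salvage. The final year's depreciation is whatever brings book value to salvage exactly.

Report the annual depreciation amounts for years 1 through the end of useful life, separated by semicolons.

$43,704; $37,634; $32,407; $27,906; $25,384; $25,384; $25,384; $25,385; $25,385

Depreciable base = $314,673 − $46,100 = $268,573.
Year 1: DB = ⌊$314,673 × 125%/9⌋ = $43,704; SL = ⌊$268,573/9⌋ = $29,841 → take DB $43,704. Book value $270,969.
Year 2: DB = ⌊$270,969 × 125%/9⌋ = $37,634; SL = ⌊$224,869/8⌋ = $28,108 → take DB $37,634. Book value $233,335.
Year 3: DB = ⌊$233,335 × 125%/9⌋ = $32,407; SL = ⌊$187,235/7⌋ = $26,747 → take DB $32,407. Book value $200,928.
Year 4: DB = ⌊$200,928 × 125%/9⌋ = $27,906; SL = ⌊$154,828/6⌋ = $25,804 → take DB $27,906. Book value $173,022.
Year 5: DB = ⌊$173,022 × 125%/9⌋ = $24,030; SL = ⌊$126,922/5⌋ = $25,384 → take SL $25,384. Book value $147,638.
Year 6: DB = ⌊$147,638 × 125%/9⌋ = $20,505; SL = ⌊$101,538/4⌋ = $25,384 → take SL $25,384. Book value $122,254.
Year 7: DB = ⌊$122,254 × 125%/9⌋ = $16,979; SL = ⌊$76,154/3⌋ = $25,384 → take SL $25,384. Book value $96,870.
Year 8: DB = ⌊$96,870 × 125%/9⌋ = $13,454; SL = ⌊$50,770/2⌋ = $25,385 → take SL $25,385. Book value $71,485.
Year 9 (final): $71,485 − $46,100 = $25,385. Book value $46,100.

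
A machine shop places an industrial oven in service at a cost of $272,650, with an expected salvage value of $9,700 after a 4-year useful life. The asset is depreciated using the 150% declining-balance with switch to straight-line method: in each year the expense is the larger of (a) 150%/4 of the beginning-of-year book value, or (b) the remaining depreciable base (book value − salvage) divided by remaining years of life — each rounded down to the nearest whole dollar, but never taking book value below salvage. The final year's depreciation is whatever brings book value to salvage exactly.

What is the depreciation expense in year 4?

Depreciable base = $272,650 − $9,700 = $262,950.
Year 1: DB = ⌊$272,650 × 150%/4⌋ = $102,243; SL = ⌊$262,950/4⌋ = $65,737 → take DB $102,243. Book value $170,407.
Year 2: DB = ⌊$170,407 × 150%/4⌋ = $63,902; SL = ⌊$160,707/3⌋ = $53,569 → take DB $63,902. Book value $106,505.
Year 3: DB = ⌊$106,505 × 150%/4⌋ = $39,939; SL = ⌊$96,805/2⌋ = $48,402 → take SL $48,402. Book value $58,103.
Year 4 (final): $58,103 − $9,700 = $48,403. Book value $9,700.

$48,403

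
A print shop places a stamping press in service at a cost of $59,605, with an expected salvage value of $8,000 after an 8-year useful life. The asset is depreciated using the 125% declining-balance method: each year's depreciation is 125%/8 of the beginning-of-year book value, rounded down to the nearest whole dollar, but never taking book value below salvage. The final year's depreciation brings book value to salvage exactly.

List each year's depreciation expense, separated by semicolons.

Depreciable base = $59,605 − $8,000 = $51,605.
Year 1: ⌊$59,605 × 125%/8⌋ = $9,313. Book value $50,292.
Year 2: ⌊$50,292 × 125%/8⌋ = $7,858. Book value $42,434.
Year 3: ⌊$42,434 × 125%/8⌋ = $6,630. Book value $35,804.
Year 4: ⌊$35,804 × 125%/8⌋ = $5,594. Book value $30,210.
Year 5: ⌊$30,210 × 125%/8⌋ = $4,720. Book value $25,490.
Year 6: ⌊$25,490 × 125%/8⌋ = $3,982. Book value $21,508.
Year 7: ⌊$21,508 × 125%/8⌋ = $3,360. Book value $18,148.
Year 8 (final): $18,148 − $8,000 = $10,148. Book value $8,000.

$9,313; $7,858; $6,630; $5,594; $4,720; $3,982; $3,360; $10,148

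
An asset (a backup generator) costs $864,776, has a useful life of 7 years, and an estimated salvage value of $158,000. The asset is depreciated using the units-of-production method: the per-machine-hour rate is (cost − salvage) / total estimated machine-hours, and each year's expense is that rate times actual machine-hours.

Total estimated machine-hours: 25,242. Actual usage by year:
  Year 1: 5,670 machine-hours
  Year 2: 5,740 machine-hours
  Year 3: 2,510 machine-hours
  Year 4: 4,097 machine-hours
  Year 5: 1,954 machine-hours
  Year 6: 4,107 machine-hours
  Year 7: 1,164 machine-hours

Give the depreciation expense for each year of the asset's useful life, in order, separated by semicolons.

$158,760; $160,720; $70,280; $114,716; $54,712; $114,996; $32,592

Depreciable base = $864,776 − $158,000 = $706,776.
Rate = $706,776 / 25,242 machine-hours = $28 per machine-hour.
Year 1: 5,670 × $28 = $158,760. Book value $706,016.
Year 2: 5,740 × $28 = $160,720. Book value $545,296.
Year 3: 2,510 × $28 = $70,280. Book value $475,016.
Year 4: 4,097 × $28 = $114,716. Book value $360,300.
Year 5: 1,954 × $28 = $54,712. Book value $305,588.
Year 6: 4,107 × $28 = $114,996. Book value $190,592.
Year 7: 1,164 × $28 = $32,592. Book value $158,000.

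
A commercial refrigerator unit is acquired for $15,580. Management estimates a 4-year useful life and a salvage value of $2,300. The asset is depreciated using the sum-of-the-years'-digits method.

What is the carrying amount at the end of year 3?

Depreciable base = $15,580 − $2,300 = $13,280.
Sum of the years' digits = 4+3+2+1 = 10.
Year 1: $13,280 × 4/10 = $5,312. Book value $10,268.
Year 2: $13,280 × 3/10 = $3,984. Book value $6,284.
Year 3: $13,280 × 2/10 = $2,656. Book value $3,628.

$3,628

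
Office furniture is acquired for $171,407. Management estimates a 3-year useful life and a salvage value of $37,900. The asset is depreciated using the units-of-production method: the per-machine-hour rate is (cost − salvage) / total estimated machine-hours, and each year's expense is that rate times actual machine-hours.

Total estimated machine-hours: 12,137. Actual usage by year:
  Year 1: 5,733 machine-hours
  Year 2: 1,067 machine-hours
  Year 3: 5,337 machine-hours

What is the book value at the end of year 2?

$96,607

Depreciable base = $171,407 − $37,900 = $133,507.
Rate = $133,507 / 12,137 machine-hours = $11 per machine-hour.
Year 1: 5,733 × $11 = $63,063. Book value $108,344.
Year 2: 1,067 × $11 = $11,737. Book value $96,607.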